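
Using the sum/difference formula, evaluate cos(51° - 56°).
cos(51° - 56°) = cos 51° cos 56° + sin 51° sin 56° = 0.9962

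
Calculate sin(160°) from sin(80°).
sin(160°) = 2 sin 80° cos 80° = 0.342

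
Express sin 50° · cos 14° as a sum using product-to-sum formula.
sin 50° cos 14° = (1/2)[sin(50°+14°) + sin(50°-14°)]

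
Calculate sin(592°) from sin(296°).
sin(592°) = 2 sin 296° cos 296° = -0.788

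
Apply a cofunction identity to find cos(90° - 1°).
cos(90° - 1°) = sin(1°) = 0.01745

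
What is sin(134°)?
sin(134°) = 0.7193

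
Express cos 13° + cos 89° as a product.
cos 13° + cos 89° = 2 cos(51°) cos(-38°)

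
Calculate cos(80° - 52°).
cos(80° - 52°) = cos 80° cos 52° + sin 80° sin 52° = 0.8829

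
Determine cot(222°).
cot(222°) = 1.111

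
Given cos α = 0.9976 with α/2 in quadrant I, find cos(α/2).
cos(α/2) = ±√((1 + cos α)/2); positive since α/2 ∈ QI, so cos(α/2) = 0.9994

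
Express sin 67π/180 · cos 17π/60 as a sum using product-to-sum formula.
sin 67π/180 cos 17π/60 = (1/2)[sin(67π/180+17π/60) + sin(67π/180-17π/60)]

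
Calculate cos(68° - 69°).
cos(68° - 69°) = cos 68° cos 69° + sin 68° sin 69° = 0.9998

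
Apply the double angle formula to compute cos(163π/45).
cos(163π/45) = cos²163π/90 - sin²163π/90 = 0.3746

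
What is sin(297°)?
sin(297°) = -0.891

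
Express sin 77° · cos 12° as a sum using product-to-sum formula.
sin 77° cos 12° = (1/2)[sin(77°+12°) + sin(77°-12°)]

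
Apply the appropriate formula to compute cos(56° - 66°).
cos(56° - 66°) = cos 56° cos 66° + sin 56° sin 66° = 0.9848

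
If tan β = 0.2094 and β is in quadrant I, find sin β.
sin β = 0.205 (using tan²β + 1 = sec²β)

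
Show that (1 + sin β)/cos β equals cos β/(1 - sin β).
LHS = (1 + sin β)(1 - sin β) / (cos β(1 - sin β)) = (1 - sin²β) / (cos β(1 - sin β)) = cos²β / (cos β(1 - sin β)) = cos β/(1 - sin β) = RHS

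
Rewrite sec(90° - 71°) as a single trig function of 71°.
sec(90° - 71°) = csc(71°)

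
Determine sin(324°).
sin(324°) = -0.5878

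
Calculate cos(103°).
cos(103°) = -0.225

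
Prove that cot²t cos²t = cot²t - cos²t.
RHS = cos²t/sin²t - cos²t = cos²t(1/sin²t - 1) = cos²t · (1 - sin²t)/sin²t = cos²t · cos²t/sin²t = cos²t · cot²t = LHS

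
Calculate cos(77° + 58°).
cos(77° + 58°) = cos 77° cos 58° - sin 77° sin 58° = -√2/2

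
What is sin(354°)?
sin(354°) = -0.1045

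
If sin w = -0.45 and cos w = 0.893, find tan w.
tan w = sin w / cos w = -0.5039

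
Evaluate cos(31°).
cos(31°) = 0.8572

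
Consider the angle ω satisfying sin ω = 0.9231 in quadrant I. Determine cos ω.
cos ω = √(1 - sin²ω) = 0.3846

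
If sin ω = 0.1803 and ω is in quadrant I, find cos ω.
cos ω = 0.9836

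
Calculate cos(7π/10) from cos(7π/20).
cos(7π/10) = cos²7π/20 - sin²7π/20 = -0.5878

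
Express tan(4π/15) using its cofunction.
tan(4π/15) = cot(π/2 - 4π/15) = cot(7π/30)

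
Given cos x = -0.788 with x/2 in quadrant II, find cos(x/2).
cos(x/2) = ±√((1 + cos x)/2); negative since x/2 ∈ QII, so cos(x/2) = -0.3256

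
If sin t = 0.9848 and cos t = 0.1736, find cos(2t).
cos(2t) = cos²t - sin²t = -0.9397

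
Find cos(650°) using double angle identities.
cos(650°) = cos²325° - sin²325° = 0.342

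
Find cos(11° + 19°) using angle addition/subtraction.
cos(11° + 19°) = cos 11° cos 19° - sin 11° sin 19° = √3/2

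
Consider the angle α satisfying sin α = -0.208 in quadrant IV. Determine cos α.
cos α = √(1 - sin²α) = 0.9781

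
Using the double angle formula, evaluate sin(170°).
sin(170°) = 2 sin 85° cos 85° = 0.1736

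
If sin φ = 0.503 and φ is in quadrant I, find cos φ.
cos φ = 0.8643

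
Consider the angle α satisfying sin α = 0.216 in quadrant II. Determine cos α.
cos α = ±√(1 - sin²α) = -0.9764 (negative in QII)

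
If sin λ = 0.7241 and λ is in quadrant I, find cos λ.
cos λ = 0.6897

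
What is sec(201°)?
sec(201°) = -1.071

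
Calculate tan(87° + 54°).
tan(87° + 54°) = (tan 87° + tan 54°)/(1 - tan 87° tan 54°) = -0.8098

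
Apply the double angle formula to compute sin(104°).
sin(104°) = 2 sin 52° cos 52° = 0.9703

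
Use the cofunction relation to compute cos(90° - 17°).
cos(90° - 17°) = sin(17°) = 0.2924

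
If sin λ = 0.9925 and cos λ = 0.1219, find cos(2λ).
cos(2λ) = cos²λ - sin²λ = -0.9702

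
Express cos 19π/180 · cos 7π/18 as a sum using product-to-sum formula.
cos 19π/180 cos 7π/18 = (1/2)[cos(19π/180-7π/18) + cos(19π/180+7π/18)]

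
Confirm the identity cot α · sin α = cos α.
LHS = (cos α/sin α) · sin α = cos α = RHS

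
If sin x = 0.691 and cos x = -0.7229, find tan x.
tan x = sin x / cos x = -0.9559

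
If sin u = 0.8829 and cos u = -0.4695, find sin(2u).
sin(2u) = 2 sin u cos u = -0.829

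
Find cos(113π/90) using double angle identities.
cos(113π/90) = cos²113π/180 - sin²113π/180 = -0.6947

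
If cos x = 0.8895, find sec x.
sec x = 1/cos x = 1.124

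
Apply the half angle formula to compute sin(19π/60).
sin(19π/60) = √((1 - cos 19π/30)/2) = 0.8387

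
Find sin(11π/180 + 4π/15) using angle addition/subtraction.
sin(11π/180 + 4π/15) = sin 11π/180 cos 4π/15 + cos 11π/180 sin 4π/15 = 0.8572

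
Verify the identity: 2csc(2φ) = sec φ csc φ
LHS = 2/sin(2φ) = 2/(2 sin φ cos φ) = 1/(sin φ cos φ) = (1/cos φ)(1/sin φ) = sec φ csc φ = RHS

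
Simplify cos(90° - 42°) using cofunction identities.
cos(90° - 42°) = sin(42°)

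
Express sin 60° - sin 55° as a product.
sin 60° - sin 55° = 2 cos(57.5°) sin(2.5°)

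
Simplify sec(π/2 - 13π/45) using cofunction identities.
sec(π/2 - 13π/45) = csc(13π/45)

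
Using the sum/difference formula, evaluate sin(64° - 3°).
sin(64° - 3°) = sin 64° cos 3° - cos 64° sin 3° = 0.8746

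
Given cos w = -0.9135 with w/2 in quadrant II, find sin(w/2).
sin(w/2) = ±√((1 - cos w)/2); positive since w/2 ∈ QII, so sin(w/2) = 0.9781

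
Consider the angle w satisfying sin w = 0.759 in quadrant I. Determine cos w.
cos w = √(1 - sin²w) = 0.6511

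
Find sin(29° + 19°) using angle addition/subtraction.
sin(29° + 19°) = sin 29° cos 19° + cos 29° sin 19° = 0.7431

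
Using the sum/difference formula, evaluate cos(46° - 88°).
cos(46° - 88°) = cos 46° cos 88° + sin 46° sin 88° = 0.7431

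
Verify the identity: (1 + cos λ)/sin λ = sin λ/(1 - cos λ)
RHS = sin λ(1 + cos λ) / ((1 - cos λ)(1 + cos λ)) = sin λ(1 + cos λ) / (1 - cos²λ) = sin λ(1 + cos λ) / sin²λ = (1 + cos λ)/sin λ = LHS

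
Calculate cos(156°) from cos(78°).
cos(156°) = cos²78° - sin²78° = -0.9135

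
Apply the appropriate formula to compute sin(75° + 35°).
sin(75° + 35°) = sin 75° cos 35° + cos 75° sin 35° = 0.9397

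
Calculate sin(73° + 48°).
sin(73° + 48°) = sin 73° cos 48° + cos 73° sin 48° = 0.8572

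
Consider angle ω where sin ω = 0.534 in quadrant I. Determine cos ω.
cos ω = √(1 - sin²ω) = 0.8455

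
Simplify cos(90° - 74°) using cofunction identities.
cos(90° - 74°) = sin(74°)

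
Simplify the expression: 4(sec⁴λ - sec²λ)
4(sec⁴λ - sec²λ) = 4(tan⁴λ + tan²λ) (using Pythagorean)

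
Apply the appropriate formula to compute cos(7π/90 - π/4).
cos(7π/90 - π/4) = cos 7π/90 cos π/4 + sin 7π/90 sin π/4 = 0.8572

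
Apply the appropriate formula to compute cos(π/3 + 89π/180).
cos(π/3 + 89π/180) = cos π/3 cos 89π/180 - sin π/3 sin 89π/180 = -0.8572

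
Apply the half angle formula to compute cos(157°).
cos(157°) = -√((1 + cos 314°)/2) = -0.9205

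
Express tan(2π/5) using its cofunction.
tan(2π/5) = cot(π/2 - 2π/5) = cot(π/10)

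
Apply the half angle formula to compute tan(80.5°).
tan(80.5°) = sin 161° / (1 + cos 161°) = 5.976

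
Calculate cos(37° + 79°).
cos(37° + 79°) = cos 37° cos 79° - sin 37° sin 79° = -0.4384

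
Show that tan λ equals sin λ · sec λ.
RHS = sin λ · (1/cos λ) = sin λ/cos λ = tan λ = LHS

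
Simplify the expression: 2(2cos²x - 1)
2(2cos²x - 1) = 2(cos(2x)) (using Double angle)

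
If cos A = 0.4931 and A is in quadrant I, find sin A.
sin A = 0.87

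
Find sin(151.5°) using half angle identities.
sin(151.5°) = √((1 - cos 303°)/2) = 0.4772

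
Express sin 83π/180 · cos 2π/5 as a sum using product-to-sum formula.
sin 83π/180 cos 2π/5 = (1/2)[sin(83π/180+2π/5) + sin(83π/180-2π/5)]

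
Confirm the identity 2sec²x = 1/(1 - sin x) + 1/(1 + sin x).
RHS = [(1 + sin x) + (1 - sin x)] / [(1 - sin x)(1 + sin x)] = 2/(1 - sin²x) = 2/cos²x = 2sec²x = LHS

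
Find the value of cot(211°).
cot(211°) = 1.664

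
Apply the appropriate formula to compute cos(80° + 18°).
cos(80° + 18°) = cos 80° cos 18° - sin 80° sin 18° = -0.1392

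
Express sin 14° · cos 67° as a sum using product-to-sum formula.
sin 14° cos 67° = (1/2)[sin(14°+67°) + sin(14°-67°)]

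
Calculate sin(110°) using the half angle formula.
sin(110°) = √((1 - cos 220°)/2) = 0.9397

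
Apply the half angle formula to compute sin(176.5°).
sin(176.5°) = √((1 - cos 353°)/2) = 0.06105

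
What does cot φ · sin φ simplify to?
cot φ · sin φ = cos φ (using Quotient identity)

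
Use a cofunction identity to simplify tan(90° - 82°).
tan(90° - 82°) = cot(82°)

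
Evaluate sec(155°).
sec(155°) = -1.103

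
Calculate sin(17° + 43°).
sin(17° + 43°) = sin 17° cos 43° + cos 17° sin 43° = √3/2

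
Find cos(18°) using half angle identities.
cos(18°) = √((1 + cos 36°)/2) = 0.9511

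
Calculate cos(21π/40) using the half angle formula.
cos(21π/40) = -√((1 + cos 21π/20)/2) = -0.07846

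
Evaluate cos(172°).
cos(172°) = -0.9903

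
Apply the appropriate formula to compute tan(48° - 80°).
tan(48° - 80°) = (tan 48° - tan 80°)/(1 + tan 48° tan 80°) = -0.6249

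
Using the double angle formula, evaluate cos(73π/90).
cos(73π/90) = cos²73π/180 - sin²73π/180 = -0.829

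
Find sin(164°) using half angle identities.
sin(164°) = √((1 - cos 328°)/2) = 0.2756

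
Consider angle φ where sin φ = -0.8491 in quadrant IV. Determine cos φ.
cos φ = √(1 - sin²φ) = 0.5282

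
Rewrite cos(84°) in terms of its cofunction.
cos(84°) = sin(90° - 84°) = sin(6°)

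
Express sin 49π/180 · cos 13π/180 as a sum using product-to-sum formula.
sin 49π/180 cos 13π/180 = (1/2)[sin(49π/180+13π/180) + sin(49π/180-13π/180)]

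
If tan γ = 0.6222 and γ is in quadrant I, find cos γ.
cos γ = 0.8491 (using tan²γ + 1 = sec²γ)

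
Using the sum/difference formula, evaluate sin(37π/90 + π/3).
sin(37π/90 + π/3) = sin 37π/90 cos π/3 + cos 37π/90 sin π/3 = 0.7193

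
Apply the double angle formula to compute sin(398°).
sin(398°) = 2 sin 199° cos 199° = 0.6157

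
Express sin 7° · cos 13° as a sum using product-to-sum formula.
sin 7° cos 13° = (1/2)[sin(7°+13°) + sin(7°-13°)]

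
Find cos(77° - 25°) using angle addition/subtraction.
cos(77° - 25°) = cos 77° cos 25° + sin 77° sin 25° = 0.6157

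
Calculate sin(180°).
sin(180°) = 0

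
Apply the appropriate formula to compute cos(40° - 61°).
cos(40° - 61°) = cos 40° cos 61° + sin 40° sin 61° = 0.9336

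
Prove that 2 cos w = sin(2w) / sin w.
RHS = 2 sin w cos w / sin w = 2 cos w = LHS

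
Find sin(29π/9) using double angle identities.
sin(29π/9) = 2 sin 29π/18 cos 29π/18 = -0.6428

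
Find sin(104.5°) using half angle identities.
sin(104.5°) = √((1 - cos 209°)/2) = 0.9681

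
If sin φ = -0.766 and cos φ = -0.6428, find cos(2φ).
cos(2φ) = cos²φ - sin²φ = -0.1736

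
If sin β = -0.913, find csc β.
csc β = 1/sin β = -1.095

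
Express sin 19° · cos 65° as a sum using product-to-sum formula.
sin 19° cos 65° = (1/2)[sin(19°+65°) + sin(19°-65°)]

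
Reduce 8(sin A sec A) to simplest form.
8(sin A sec A) = 8(tan A) (using Reciprocal + quotient)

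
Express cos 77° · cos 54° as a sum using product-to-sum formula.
cos 77° cos 54° = (1/2)[cos(77°-54°) + cos(77°+54°)]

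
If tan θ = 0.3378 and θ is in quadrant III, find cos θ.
cos θ = -0.9474 (using tan²θ + 1 = sec²θ)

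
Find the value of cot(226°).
cot(226°) = 0.9657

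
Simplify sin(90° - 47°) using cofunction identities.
sin(90° - 47°) = cos(47°)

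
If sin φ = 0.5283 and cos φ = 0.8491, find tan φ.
tan φ = sin φ / cos φ = 0.6222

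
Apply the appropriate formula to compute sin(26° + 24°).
sin(26° + 24°) = sin 26° cos 24° + cos 26° sin 24° = 0.766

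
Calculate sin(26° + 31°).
sin(26° + 31°) = sin 26° cos 31° + cos 26° sin 31° = 0.8387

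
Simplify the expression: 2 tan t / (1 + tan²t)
2 tan t / (1 + tan²t) = sin(2t) (using Double angle)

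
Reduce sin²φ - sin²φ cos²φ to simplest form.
sin²φ - sin²φ cos²φ = sin⁴φ (using Factoring)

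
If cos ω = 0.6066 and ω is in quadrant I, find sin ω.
sin ω = 0.795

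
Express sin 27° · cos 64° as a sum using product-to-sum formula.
sin 27° cos 64° = (1/2)[sin(27°+64°) + sin(27°-64°)]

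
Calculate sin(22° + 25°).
sin(22° + 25°) = sin 22° cos 25° + cos 22° sin 25° = 0.7314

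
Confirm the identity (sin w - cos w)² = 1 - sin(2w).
LHS = sin²w - 2 sin w cos w + cos²w = (sin²w + cos²w) - 2 sin w cos w = 1 - sin(2w) = RHS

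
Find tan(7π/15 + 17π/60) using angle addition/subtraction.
tan(7π/15 + 17π/60) = (tan 7π/15 + tan 17π/60)/(1 - tan 7π/15 tan 17π/60) = -1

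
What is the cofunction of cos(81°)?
cos(81°) = sin(90° - 81°) = sin(9°)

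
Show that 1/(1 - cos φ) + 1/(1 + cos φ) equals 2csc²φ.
LHS = [(1 + cos φ) + (1 - cos φ)] / [(1 - cos φ)(1 + cos φ)] = 2/(1 - cos²φ) = 2/sin²φ = 2csc²φ = RHS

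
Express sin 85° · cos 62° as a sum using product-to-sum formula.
sin 85° cos 62° = (1/2)[sin(85°+62°) + sin(85°-62°)]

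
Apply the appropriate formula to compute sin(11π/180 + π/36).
sin(11π/180 + π/36) = sin 11π/180 cos π/36 + cos 11π/180 sin π/36 = 0.2756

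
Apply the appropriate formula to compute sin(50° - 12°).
sin(50° - 12°) = sin 50° cos 12° - cos 50° sin 12° = 0.6157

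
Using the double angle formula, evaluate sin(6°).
sin(6°) = 2 sin 3° cos 3° = 0.1045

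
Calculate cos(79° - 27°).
cos(79° - 27°) = cos 79° cos 27° + sin 79° sin 27° = 0.6157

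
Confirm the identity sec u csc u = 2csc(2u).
RHS = 2/sin(2u) = 2/(2 sin u cos u) = 1/(sin u cos u) = (1/cos u)(1/sin u) = sec u csc u = LHS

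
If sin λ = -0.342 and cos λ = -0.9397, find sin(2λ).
sin(2λ) = 2 sin λ cos λ = 0.6428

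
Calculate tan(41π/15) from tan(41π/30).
tan(41π/15) = 2 tan 41π/30 / (1 - tan²41π/30) = -1.111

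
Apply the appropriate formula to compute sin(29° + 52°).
sin(29° + 52°) = sin 29° cos 52° + cos 29° sin 52° = 0.9877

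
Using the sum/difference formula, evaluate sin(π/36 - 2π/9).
sin(π/36 - 2π/9) = sin π/36 cos 2π/9 - cos π/36 sin 2π/9 = -0.5736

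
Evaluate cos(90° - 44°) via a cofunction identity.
cos(90° - 44°) = sin(44°) = 0.6947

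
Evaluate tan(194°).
tan(194°) = 0.2493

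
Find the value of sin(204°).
sin(204°) = -0.4067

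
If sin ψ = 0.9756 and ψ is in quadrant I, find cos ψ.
cos ψ = 0.2196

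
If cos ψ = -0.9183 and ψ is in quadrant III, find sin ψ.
sin ψ = -0.3959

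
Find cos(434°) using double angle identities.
cos(434°) = cos²217° - sin²217° = 0.2756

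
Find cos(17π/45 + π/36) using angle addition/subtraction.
cos(17π/45 + π/36) = cos 17π/45 cos π/36 - sin 17π/45 sin π/36 = 0.2924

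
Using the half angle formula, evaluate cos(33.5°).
cos(33.5°) = √((1 + cos 67°)/2) = 0.8339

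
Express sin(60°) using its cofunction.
sin(60°) = cos(90° - 60°) = cos(30°)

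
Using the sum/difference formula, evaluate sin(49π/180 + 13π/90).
sin(49π/180 + 13π/90) = sin 49π/180 cos 13π/90 + cos 49π/180 sin 13π/90 = (√6+√2)/4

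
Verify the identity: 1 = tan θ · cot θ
RHS = (sin θ/cos θ) · (cos θ/sin θ) = 1 = LHS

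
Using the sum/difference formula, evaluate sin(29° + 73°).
sin(29° + 73°) = sin 29° cos 73° + cos 29° sin 73° = 0.9781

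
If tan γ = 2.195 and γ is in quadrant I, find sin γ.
sin γ = 0.91 (using tan²γ + 1 = sec²γ)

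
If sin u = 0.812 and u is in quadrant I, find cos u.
cos u = 0.5837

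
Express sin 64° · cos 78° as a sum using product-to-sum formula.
sin 64° cos 78° = (1/2)[sin(64°+78°) + sin(64°-78°)]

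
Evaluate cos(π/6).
cos(π/6) = √3/2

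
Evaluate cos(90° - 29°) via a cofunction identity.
cos(90° - 29°) = sin(29°) = 0.4848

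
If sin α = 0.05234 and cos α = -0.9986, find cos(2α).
cos(2α) = cos²α - sin²α = 0.9945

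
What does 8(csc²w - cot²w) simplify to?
8(csc²w - cot²w) = 8 (using Pythagorean identity)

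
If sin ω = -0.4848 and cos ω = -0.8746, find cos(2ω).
cos(2ω) = cos²ω - sin²ω = 0.5299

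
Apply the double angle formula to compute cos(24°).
cos(24°) = 1 - 2sin²12° = 0.9135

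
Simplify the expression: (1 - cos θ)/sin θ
(1 - cos θ)/sin θ = tan(θ/2) (using Half angle)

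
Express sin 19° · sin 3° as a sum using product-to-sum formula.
sin 19° sin 3° = (1/2)[cos(19°-3°) - cos(19°+3°)]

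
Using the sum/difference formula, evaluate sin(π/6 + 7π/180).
sin(π/6 + 7π/180) = sin π/6 cos 7π/180 + cos π/6 sin 7π/180 = 0.6018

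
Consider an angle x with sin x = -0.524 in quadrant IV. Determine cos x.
cos x = √(1 - sin²x) = 0.8517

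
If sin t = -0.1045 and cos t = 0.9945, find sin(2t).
sin(2t) = 2 sin t cos t = -0.2079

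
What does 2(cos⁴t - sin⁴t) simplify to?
2(cos⁴t - sin⁴t) = 2(cos(2t)) (using Factoring + double angle)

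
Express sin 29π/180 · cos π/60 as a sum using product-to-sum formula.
sin 29π/180 cos π/60 = (1/2)[sin(29π/180+π/60) + sin(29π/180-π/60)]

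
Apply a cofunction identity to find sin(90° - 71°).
sin(90° - 71°) = cos(71°) = 0.3256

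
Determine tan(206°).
tan(206°) = 0.4877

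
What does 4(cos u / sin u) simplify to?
4(cos u / sin u) = 4(cot u) (using Quotient identity)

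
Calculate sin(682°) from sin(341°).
sin(682°) = 2 sin 341° cos 341° = -0.6157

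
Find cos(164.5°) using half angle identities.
cos(164.5°) = -√((1 + cos 329°)/2) = -0.9636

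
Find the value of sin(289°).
sin(289°) = -0.9455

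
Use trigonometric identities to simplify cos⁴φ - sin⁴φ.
cos⁴φ - sin⁴φ = cos(2φ) (using Factoring + double angle)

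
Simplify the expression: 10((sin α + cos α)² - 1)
10((sin α + cos α)² - 1) = 10(sin(2α)) (using Pythagorean + double angle)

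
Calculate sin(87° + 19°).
sin(87° + 19°) = sin 87° cos 19° + cos 87° sin 19° = 0.9613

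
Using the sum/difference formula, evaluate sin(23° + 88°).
sin(23° + 88°) = sin 23° cos 88° + cos 23° sin 88° = 0.9336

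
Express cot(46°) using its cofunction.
cot(46°) = tan(90° - 46°) = tan(44°)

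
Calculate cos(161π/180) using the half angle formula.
cos(161π/180) = -√((1 + cos 161π/90)/2) = -0.9455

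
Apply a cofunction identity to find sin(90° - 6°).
sin(90° - 6°) = cos(6°) = 0.9945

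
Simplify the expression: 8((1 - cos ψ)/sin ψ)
8((1 - cos ψ)/sin ψ) = 8(tan(ψ/2)) (using Half angle)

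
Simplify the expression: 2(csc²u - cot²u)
2(csc²u - cot²u) = 2 (using Pythagorean identity)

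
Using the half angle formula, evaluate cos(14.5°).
cos(14.5°) = √((1 + cos 29°)/2) = 0.9681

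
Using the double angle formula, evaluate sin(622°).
sin(622°) = 2 sin 311° cos 311° = -0.9903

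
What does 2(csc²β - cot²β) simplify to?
2(csc²β - cot²β) = 2 (using Pythagorean identity)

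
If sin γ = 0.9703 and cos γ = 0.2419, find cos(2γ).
cos(2γ) = cos²γ - sin²γ = -0.883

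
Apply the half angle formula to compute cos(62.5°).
cos(62.5°) = √((1 + cos 125°)/2) = 0.4617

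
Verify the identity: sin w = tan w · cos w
RHS = (sin w/cos w) · cos w = sin w = LHS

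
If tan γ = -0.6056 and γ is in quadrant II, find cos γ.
cos γ = -0.8554 (using tan²γ + 1 = sec²γ)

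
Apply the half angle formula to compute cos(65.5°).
cos(65.5°) = √((1 + cos 131°)/2) = 0.4147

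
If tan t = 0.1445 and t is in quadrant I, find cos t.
cos t = 0.9897 (using tan²t + 1 = sec²t)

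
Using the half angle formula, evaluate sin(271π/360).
sin(271π/360) = √((1 - cos 271π/180)/2) = 0.7009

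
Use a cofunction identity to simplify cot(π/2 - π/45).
cot(π/2 - π/45) = tan(π/45)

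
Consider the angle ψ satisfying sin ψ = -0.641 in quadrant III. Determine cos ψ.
cos ψ = ±√(1 - sin²ψ) = -0.7675 (negative in QIII)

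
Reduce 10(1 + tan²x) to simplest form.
10(1 + tan²x) = 10(sec²x) (using Pythagorean identity)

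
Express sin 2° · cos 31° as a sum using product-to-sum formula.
sin 2° cos 31° = (1/2)[sin(2°+31°) + sin(2°-31°)]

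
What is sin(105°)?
sin(105°) = (√6+√2)/4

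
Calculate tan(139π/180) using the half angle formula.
tan(139π/180) = sin 139π/90 / (1 + cos 139π/90) = -0.8693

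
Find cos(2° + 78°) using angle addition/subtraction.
cos(2° + 78°) = cos 2° cos 78° - sin 2° sin 78° = 0.1736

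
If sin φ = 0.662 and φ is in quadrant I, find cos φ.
cos φ = 0.7495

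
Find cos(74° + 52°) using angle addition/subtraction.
cos(74° + 52°) = cos 74° cos 52° - sin 74° sin 52° = -0.5878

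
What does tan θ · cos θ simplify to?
tan θ · cos θ = sin θ (using Quotient identity)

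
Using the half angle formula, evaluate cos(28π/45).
cos(28π/45) = -√((1 + cos 56π/45)/2) = -0.3746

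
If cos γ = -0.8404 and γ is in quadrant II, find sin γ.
sin γ = 0.542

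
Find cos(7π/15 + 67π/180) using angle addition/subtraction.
cos(7π/15 + 67π/180) = cos 7π/15 cos 67π/180 - sin 7π/15 sin 67π/180 = -0.8746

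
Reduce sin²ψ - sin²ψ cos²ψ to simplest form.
sin²ψ - sin²ψ cos²ψ = sin⁴ψ (using Factoring)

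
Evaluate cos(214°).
cos(214°) = -0.829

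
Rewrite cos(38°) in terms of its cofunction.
cos(38°) = sin(90° - 38°) = sin(52°)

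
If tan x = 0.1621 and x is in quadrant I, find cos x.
cos x = 0.9871 (using tan²x + 1 = sec²x)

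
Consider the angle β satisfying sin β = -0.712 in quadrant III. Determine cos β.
cos β = ±√(1 - sin²β) = -0.7022 (negative in QIII)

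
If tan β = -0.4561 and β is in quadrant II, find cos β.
cos β = -0.9098 (using tan²β + 1 = sec²β)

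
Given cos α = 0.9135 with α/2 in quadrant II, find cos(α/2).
cos(α/2) = ±√((1 + cos α)/2); negative since α/2 ∈ QII, so cos(α/2) = -0.9781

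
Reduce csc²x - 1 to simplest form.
csc²x - 1 = cot²x (using Pythagorean identity)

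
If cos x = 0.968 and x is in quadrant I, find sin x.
sin x = 0.251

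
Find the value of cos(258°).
cos(258°) = -0.2079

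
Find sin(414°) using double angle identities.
sin(414°) = 2 sin 207° cos 207° = 0.809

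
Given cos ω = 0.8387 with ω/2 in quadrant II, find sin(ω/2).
sin(ω/2) = ±√((1 - cos ω)/2); positive since ω/2 ∈ QII, so sin(ω/2) = 0.284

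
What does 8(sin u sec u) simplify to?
8(sin u sec u) = 8(tan u) (using Reciprocal + quotient)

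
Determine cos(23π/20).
cos(23π/20) = -0.891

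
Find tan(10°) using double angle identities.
tan(10°) = 2 tan 5° / (1 - tan²5°) = 0.1763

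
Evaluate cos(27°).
cos(27°) = 0.891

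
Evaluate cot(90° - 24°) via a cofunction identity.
cot(90° - 24°) = tan(24°) = 0.4452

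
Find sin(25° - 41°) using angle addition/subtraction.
sin(25° - 41°) = sin 25° cos 41° - cos 25° sin 41° = -0.2756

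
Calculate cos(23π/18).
cos(23π/18) = -0.6428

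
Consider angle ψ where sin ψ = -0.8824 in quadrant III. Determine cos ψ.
cos ψ = ±√(1 - sin²ψ) = -0.4705 (negative in QIII)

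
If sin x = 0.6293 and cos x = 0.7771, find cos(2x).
cos(2x) = cos²x - sin²x = 0.2079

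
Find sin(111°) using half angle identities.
sin(111°) = √((1 - cos 222°)/2) = 0.9336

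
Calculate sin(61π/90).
sin(61π/90) = 0.848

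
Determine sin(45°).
sin(45°) = √2/2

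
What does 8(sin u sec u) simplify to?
8(sin u sec u) = 8(tan u) (using Reciprocal + quotient)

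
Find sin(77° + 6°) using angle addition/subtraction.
sin(77° + 6°) = sin 77° cos 6° + cos 77° sin 6° = 0.9925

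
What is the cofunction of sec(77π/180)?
sec(77π/180) = csc(π/2 - 77π/180) = csc(13π/180)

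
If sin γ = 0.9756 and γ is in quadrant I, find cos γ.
cos γ = 0.2196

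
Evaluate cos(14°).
cos(14°) = 0.9703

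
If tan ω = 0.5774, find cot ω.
cot ω = 1/tan ω = 1.732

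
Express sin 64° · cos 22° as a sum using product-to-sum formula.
sin 64° cos 22° = (1/2)[sin(64°+22°) + sin(64°-22°)]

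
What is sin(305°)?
sin(305°) = -0.8192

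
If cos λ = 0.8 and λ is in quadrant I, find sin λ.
sin λ = 0.6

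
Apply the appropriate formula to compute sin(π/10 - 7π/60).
sin(π/10 - 7π/60) = sin π/10 cos 7π/60 - cos π/10 sin 7π/60 = -0.05234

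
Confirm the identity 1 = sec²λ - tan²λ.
RHS = 1/cos²λ - sin²λ/cos²λ = (1 - sin²λ)/cos²λ = cos²λ/cos²λ = 1 = LHS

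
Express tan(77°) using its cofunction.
tan(77°) = cot(90° - 77°) = cot(13°)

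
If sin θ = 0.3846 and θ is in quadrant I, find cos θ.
cos θ = 0.9231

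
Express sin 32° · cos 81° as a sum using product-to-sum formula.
sin 32° cos 81° = (1/2)[sin(32°+81°) + sin(32°-81°)]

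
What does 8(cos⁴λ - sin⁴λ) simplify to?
8(cos⁴λ - sin⁴λ) = 8(cos(2λ)) (using Factoring + double angle)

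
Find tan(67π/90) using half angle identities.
tan(67π/90) = sin 67π/45 / (1 + cos 67π/45) = -1.036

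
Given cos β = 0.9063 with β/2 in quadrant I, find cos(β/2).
cos(β/2) = ±√((1 + cos β)/2); positive since β/2 ∈ QI, so cos(β/2) = 0.9763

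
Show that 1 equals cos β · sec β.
RHS = cos β · (1/cos β) = 1 = LHS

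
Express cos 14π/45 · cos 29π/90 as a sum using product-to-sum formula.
cos 14π/45 cos 29π/90 = (1/2)[cos(14π/45-29π/90) + cos(14π/45+29π/90)]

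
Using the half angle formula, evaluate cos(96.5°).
cos(96.5°) = -√((1 + cos 193°)/2) = -0.1132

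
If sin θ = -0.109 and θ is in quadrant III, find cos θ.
cos θ = -0.994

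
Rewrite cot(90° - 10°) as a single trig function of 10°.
cot(90° - 10°) = tan(10°)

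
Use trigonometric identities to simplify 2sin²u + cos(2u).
2sin²u + cos(2u) = 1 (using Double angle)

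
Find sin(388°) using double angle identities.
sin(388°) = 2 sin 194° cos 194° = 0.4695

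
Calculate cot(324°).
cot(324°) = -1.376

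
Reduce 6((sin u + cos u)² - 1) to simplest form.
6((sin u + cos u)² - 1) = 6(sin(2u)) (using Pythagorean + double angle)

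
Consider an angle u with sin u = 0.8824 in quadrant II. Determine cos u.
cos u = ±√(1 - sin²u) = -0.4705 (negative in QII)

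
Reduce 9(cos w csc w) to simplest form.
9(cos w csc w) = 9(cot w) (using Reciprocal + quotient)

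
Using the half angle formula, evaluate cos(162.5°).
cos(162.5°) = -√((1 + cos 325°)/2) = -0.9537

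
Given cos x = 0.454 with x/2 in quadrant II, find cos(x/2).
cos(x/2) = ±√((1 + cos x)/2); negative since x/2 ∈ QII, so cos(x/2) = -0.8526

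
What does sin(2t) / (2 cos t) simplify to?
sin(2t) / (2 cos t) = sin t (using Double angle)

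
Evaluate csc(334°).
csc(334°) = -2.281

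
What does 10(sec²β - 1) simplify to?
10(sec²β - 1) = 10(tan²β) (using Pythagorean identity)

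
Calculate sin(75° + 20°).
sin(75° + 20°) = sin 75° cos 20° + cos 75° sin 20° = 0.9962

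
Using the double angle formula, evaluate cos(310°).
cos(310°) = cos²155° - sin²155° = 0.6428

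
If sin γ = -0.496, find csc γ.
csc γ = 1/sin γ = -2.016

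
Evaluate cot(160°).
cot(160°) = -2.747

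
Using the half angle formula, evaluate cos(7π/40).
cos(7π/40) = √((1 + cos 7π/20)/2) = 0.8526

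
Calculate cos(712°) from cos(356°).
cos(712°) = cos²356° - sin²356° = 0.9903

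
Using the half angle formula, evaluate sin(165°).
sin(165°) = √((1 - cos 330°)/2) = (√6-√2)/4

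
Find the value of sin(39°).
sin(39°) = 0.6293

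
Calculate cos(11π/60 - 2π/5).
cos(11π/60 - 2π/5) = cos 11π/60 cos 2π/5 + sin 11π/60 sin 2π/5 = 0.7771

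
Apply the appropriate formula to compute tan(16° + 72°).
tan(16° + 72°) = (tan 16° + tan 72°)/(1 - tan 16° tan 72°) = 28.64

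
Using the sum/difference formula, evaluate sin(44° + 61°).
sin(44° + 61°) = sin 44° cos 61° + cos 44° sin 61° = (√6+√2)/4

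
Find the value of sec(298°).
sec(298°) = 2.13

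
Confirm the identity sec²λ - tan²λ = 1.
LHS = 1/cos²λ - sin²λ/cos²λ = (1 - sin²λ)/cos²λ = cos²λ/cos²λ = 1 = RHS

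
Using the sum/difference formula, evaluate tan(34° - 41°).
tan(34° - 41°) = (tan 34° - tan 41°)/(1 + tan 34° tan 41°) = -0.1228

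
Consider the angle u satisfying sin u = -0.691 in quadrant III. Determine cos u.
cos u = ±√(1 - sin²u) = -0.7229 (negative in QIII)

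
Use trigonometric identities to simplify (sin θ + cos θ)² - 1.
(sin θ + cos θ)² - 1 = sin(2θ) (using Pythagorean + double angle)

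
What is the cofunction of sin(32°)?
sin(32°) = cos(90° - 32°) = cos(58°)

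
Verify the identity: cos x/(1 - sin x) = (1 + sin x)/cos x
RHS = (1 + sin x)(1 - sin x) / (cos x(1 - sin x)) = (1 - sin²x) / (cos x(1 - sin x)) = cos²x / (cos x(1 - sin x)) = cos x/(1 - sin x) = LHS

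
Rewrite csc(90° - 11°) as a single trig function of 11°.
csc(90° - 11°) = sec(11°)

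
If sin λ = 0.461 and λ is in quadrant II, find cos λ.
cos λ = -0.8874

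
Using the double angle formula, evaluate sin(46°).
sin(46°) = 2 sin 23° cos 23° = 0.7193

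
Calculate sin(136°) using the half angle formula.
sin(136°) = √((1 - cos 272°)/2) = 0.6947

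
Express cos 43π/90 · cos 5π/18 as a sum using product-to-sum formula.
cos 43π/90 cos 5π/18 = (1/2)[cos(43π/90-5π/18) + cos(43π/90+5π/18)]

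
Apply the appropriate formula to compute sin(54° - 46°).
sin(54° - 46°) = sin 54° cos 46° - cos 54° sin 46° = 0.1392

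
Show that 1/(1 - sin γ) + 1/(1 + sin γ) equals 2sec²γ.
LHS = [(1 + sin γ) + (1 - sin γ)] / [(1 - sin γ)(1 + sin γ)] = 2/(1 - sin²γ) = 2/cos²γ = 2sec²γ = RHS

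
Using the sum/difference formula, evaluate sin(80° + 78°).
sin(80° + 78°) = sin 80° cos 78° + cos 80° sin 78° = 0.3746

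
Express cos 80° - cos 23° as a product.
cos 80° - cos 23° = -2 sin(51.5°) sin(28.5°)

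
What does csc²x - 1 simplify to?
csc²x - 1 = cot²x (using Pythagorean identity)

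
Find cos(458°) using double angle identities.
cos(458°) = cos²229° - sin²229° = -0.1392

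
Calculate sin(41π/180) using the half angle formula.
sin(41π/180) = √((1 - cos 41π/90)/2) = 0.6561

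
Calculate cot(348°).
cot(348°) = -4.705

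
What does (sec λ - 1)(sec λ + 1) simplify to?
(sec λ - 1)(sec λ + 1) = tan²λ (using Diff. of squares)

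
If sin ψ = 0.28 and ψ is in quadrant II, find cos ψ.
cos ψ = -0.96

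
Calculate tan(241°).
tan(241°) = 1.804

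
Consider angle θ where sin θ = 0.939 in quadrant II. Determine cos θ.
cos θ = ±√(1 - sin²θ) = -0.3439 (negative in QII)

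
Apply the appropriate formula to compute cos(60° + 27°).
cos(60° + 27°) = cos 60° cos 27° - sin 60° sin 27° = 0.05234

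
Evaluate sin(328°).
sin(328°) = -0.5299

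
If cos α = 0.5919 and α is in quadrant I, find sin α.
sin α = 0.806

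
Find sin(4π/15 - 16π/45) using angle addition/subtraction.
sin(4π/15 - 16π/45) = sin 4π/15 cos 16π/45 - cos 4π/15 sin 16π/45 = -0.2756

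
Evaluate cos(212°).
cos(212°) = -0.848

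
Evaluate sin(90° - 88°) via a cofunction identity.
sin(90° - 88°) = cos(88°) = 0.0349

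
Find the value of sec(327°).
sec(327°) = 1.192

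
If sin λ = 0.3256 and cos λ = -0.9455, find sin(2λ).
sin(2λ) = 2 sin λ cos λ = -0.6157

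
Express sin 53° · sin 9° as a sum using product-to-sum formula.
sin 53° sin 9° = (1/2)[cos(53°-9°) - cos(53°+9°)]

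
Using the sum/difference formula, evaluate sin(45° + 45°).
sin(45° + 45°) = sin 45° cos 45° + cos 45° sin 45° = 1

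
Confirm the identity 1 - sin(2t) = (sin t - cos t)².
RHS = sin²t - 2 sin t cos t + cos²t = (sin²t + cos²t) - 2 sin t cos t = 1 - sin(2t) = LHS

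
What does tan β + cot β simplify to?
tan β + cot β = sec β csc β (using Quotient identities)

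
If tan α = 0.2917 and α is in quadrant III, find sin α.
sin α = -0.28 (using tan²α + 1 = sec²α)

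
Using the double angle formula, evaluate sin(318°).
sin(318°) = 2 sin 159° cos 159° = -0.6691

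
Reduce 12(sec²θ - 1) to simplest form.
12(sec²θ - 1) = 12(tan²θ) (using Pythagorean identity)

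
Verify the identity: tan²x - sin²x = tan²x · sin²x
LHS = sin²x/cos²x - sin²x = sin²x(1/cos²x - 1) = sin²x · (1 - cos²x)/cos²x = sin²x · sin²x/cos²x = sin²x · tan²x = RHS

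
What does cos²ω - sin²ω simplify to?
cos²ω - sin²ω = cos(2ω) (using Double angle)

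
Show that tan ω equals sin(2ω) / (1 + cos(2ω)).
RHS = 2 sin ω cos ω / (2cos²ω) = sin ω/cos ω = tan ω = LHS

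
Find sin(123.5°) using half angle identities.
sin(123.5°) = √((1 - cos 247°)/2) = 0.8339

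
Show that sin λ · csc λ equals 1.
LHS = sin λ · (1/sin λ) = 1 = RHS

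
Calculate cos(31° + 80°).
cos(31° + 80°) = cos 31° cos 80° - sin 31° sin 80° = -0.3584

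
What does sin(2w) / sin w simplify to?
sin(2w) / sin w = 2 cos w (using Double angle)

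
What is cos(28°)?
cos(28°) = 0.8829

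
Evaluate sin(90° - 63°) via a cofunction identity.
sin(90° - 63°) = cos(63°) = 0.454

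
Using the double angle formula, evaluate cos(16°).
cos(16°) = cos²8° - sin²8° = 0.9613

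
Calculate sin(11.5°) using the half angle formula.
sin(11.5°) = √((1 - cos 23°)/2) = 0.1994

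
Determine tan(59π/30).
tan(59π/30) = -0.1051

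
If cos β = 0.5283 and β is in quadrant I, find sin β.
sin β = 0.8491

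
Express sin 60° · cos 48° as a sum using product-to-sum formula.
sin 60° cos 48° = (1/2)[sin(60°+48°) + sin(60°-48°)]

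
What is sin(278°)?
sin(278°) = -0.9903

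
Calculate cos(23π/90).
cos(23π/90) = 0.6947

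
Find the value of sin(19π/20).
sin(19π/20) = 0.1564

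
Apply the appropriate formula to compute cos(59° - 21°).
cos(59° - 21°) = cos 59° cos 21° + sin 59° sin 21° = 0.788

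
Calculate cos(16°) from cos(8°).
cos(16°) = cos²8° - sin²8° = 0.9613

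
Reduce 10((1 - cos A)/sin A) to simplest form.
10((1 - cos A)/sin A) = 10(tan(A/2)) (using Half angle)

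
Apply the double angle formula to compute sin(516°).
sin(516°) = 2 sin 258° cos 258° = 0.4067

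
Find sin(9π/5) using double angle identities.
sin(9π/5) = 2 sin 9π/10 cos 9π/10 = -0.5878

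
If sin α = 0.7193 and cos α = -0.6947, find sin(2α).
sin(2α) = 2 sin α cos α = -0.9994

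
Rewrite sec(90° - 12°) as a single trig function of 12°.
sec(90° - 12°) = csc(12°)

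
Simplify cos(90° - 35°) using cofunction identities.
cos(90° - 35°) = sin(35°)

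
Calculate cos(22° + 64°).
cos(22° + 64°) = cos 22° cos 64° - sin 22° sin 64° = 0.06976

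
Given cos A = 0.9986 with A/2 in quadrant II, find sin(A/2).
sin(A/2) = ±√((1 - cos A)/2); positive since A/2 ∈ QII, so sin(A/2) = 0.02646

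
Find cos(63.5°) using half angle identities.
cos(63.5°) = √((1 + cos 127°)/2) = 0.4462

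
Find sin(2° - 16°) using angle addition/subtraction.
sin(2° - 16°) = sin 2° cos 16° - cos 2° sin 16° = -0.2419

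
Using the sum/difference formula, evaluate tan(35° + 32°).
tan(35° + 32°) = (tan 35° + tan 32°)/(1 - tan 35° tan 32°) = 2.356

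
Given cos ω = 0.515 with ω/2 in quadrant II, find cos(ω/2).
cos(ω/2) = ±√((1 + cos ω)/2); negative since ω/2 ∈ QII, so cos(ω/2) = -0.8703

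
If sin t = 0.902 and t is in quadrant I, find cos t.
cos t = 0.4317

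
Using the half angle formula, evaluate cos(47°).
cos(47°) = √((1 + cos 94°)/2) = 0.682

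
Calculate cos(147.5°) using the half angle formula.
cos(147.5°) = -√((1 + cos 295°)/2) = -0.8434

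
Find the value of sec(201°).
sec(201°) = -1.071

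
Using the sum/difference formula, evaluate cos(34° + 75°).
cos(34° + 75°) = cos 34° cos 75° - sin 34° sin 75° = -0.3256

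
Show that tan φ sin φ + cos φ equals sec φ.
LHS = sin²φ/cos φ + cos φ = (sin²φ + cos²φ)/cos φ = 1/cos φ = sec φ = RHS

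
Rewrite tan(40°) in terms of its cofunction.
tan(40°) = cot(90° - 40°) = cot(50°)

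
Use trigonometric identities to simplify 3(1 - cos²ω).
3(1 - cos²ω) = 3(sin²ω) (using Pythagorean identity)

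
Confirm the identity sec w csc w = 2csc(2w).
RHS = 2/sin(2w) = 2/(2 sin w cos w) = 1/(sin w cos w) = (1/cos w)(1/sin w) = sec w csc w = LHS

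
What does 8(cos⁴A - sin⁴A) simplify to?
8(cos⁴A - sin⁴A) = 8(cos(2A)) (using Factoring + double angle)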